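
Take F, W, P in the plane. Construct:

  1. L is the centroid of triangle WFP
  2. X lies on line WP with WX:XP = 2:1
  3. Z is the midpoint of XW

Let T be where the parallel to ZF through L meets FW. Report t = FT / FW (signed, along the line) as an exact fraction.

t = -1/3

Assign F = (0, 0), W = (1, 0), P = (0, 1) — the answer is frame-independent, so this choice is without loss of generality.
1. L is the centroid of triangle WFP ⇒ L = (1/3, 1/3)
2. X lies on line WP with WX:XP = 2:1 ⇒ X = (1/3, 2/3)
3. Z is the midpoint of XW ⇒ Z = (2/3, 1/3)
through L parallel to ZF: direction (-2/3, -1/3); meets FW at T = (-1/3, 0)
T = F + t·(W−F) with t = -1/3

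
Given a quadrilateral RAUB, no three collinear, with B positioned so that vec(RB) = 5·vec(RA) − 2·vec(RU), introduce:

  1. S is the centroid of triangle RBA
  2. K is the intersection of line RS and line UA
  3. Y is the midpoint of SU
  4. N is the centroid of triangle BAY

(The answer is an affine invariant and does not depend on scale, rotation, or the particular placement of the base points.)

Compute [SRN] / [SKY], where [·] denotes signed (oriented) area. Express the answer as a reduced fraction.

[SRN]:[SKY] = 4/3

Choose coordinates R = (0, 0), A = (1, 0), U = (0, 1), B = (5, -2).
1. S is the centroid of triangle RBA ⇒ S = (2, -2/3)
2. K is the intersection of line RS and line UA ⇒ K = (3/2, -1/2)
3. Y is the midpoint of SU ⇒ Y = (1, 1/6)
4. N is the centroid of triangle BAY ⇒ N = (7/3, -11/18)
2·[SRN] = -1/3, 2·[SKY] = -1/4
[SRN]:[SKY] = -1/3:-1/4 = 4/3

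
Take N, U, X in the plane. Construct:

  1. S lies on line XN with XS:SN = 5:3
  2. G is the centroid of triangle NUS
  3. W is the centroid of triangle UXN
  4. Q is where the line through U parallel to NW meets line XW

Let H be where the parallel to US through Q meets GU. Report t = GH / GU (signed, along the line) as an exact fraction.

t = -8/3

Choose coordinates N = (0, 0), U = (1, 0), X = (0, 1).
1. S lies on line XN with XS:SN = 5:3 ⇒ S = (0, 3/8)
2. G is the centroid of triangle NUS ⇒ G = (1/3, 1/8)
3. W is the centroid of triangle UXN ⇒ W = (1/3, 1/3)
4. Q is where the line through U parallel to NW meets line XW ⇒ Q = (2/3, -1/3)
through Q parallel to US: direction (-1, 3/8); meets GU at H = (-13/9, 11/24)
H = G + t·(U−G) with t = -8/3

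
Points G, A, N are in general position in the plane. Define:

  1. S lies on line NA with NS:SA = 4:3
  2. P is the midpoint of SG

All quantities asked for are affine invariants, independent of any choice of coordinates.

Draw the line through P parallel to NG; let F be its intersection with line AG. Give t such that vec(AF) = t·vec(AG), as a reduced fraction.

t = 5/7

Work in coordinates with G = (0, 0), A = (1, 0), N = (0, 1).
1. S lies on line NA with NS:SA = 4:3 ⇒ S = (4/7, 3/7)
2. P is the midpoint of SG ⇒ P = (2/7, 3/14)
through P parallel to NG: direction (0, -1); meets AG at F = (2/7, 0)
F = A + t·(G−A) with t = 5/7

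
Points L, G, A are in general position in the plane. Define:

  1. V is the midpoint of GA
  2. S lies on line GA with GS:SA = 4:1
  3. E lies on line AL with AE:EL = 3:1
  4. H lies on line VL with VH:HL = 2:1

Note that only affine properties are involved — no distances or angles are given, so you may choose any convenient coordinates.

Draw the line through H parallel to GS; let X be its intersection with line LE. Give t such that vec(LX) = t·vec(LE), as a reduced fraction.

t = 4/3

Work in coordinates with L = (0, 0), G = (1, 0), A = (0, 1).
1. V is the midpoint of GA ⇒ V = (1/2, 1/2)
2. S lies on line GA with GS:SA = 4:1 ⇒ S = (1/5, 4/5)
3. E lies on line AL with AE:EL = 3:1 ⇒ E = (0, 1/4)
4. H lies on line VL with VH:HL = 2:1 ⇒ H = (1/6, 1/6)
through H parallel to GS: direction (-4/5, 4/5); meets LE at X = (0, 1/3)
X = L + t·(E−L) with t = 4/3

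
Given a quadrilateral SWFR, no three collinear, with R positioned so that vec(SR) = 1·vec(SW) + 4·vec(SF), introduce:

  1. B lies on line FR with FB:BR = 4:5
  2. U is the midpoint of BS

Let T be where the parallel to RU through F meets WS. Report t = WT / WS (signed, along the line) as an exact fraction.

t = 65/51

Assign S = (0, 0), W = (1, 0), F = (0, 1), R = (1, 4) — the answer is frame-independent, so this choice is without loss of generality.
1. B lies on line FR with FB:BR = 4:5 ⇒ B = (4/9, 7/3)
2. U is the midpoint of BS ⇒ U = (2/9, 7/6)
through F parallel to RU: direction (-7/9, -17/6); meets WS at T = (-14/51, 0)
T = W + t·(S−W) with t = 65/51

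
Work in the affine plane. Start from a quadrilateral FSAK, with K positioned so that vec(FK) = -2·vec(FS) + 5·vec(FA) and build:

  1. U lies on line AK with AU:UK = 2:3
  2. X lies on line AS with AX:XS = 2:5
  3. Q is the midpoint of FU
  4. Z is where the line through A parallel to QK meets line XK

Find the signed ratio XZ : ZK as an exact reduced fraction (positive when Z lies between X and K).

Work in coordinates with F = (0, 0), S = (1, 0), A = (0, 1), K = (-2, 5).
1. U lies on line AK with AU:UK = 2:3 ⇒ U = (-4/5, 13/5)
2. X lies on line AS with AX:XS = 2:5 ⇒ X = (2/7, 5/7)
3. Q is the midpoint of FU ⇒ Q = (-2/5, 13/10)
4. Z is where the line through A parallel to QK meets line XK ⇒ Z = (-4/7, 65/28)
Z = X + t·(K−X) with t = 3/8, so XZ:ZK = t:(1−t) = 3/8:5/8

XZ:ZK = 3/5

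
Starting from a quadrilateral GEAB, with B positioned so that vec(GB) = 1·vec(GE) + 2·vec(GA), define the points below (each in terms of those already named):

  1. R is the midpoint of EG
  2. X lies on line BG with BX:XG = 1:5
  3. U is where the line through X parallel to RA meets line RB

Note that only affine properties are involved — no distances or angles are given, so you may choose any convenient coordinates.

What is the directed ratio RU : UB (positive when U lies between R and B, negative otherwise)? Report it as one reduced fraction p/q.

Choose coordinates G = (0, 0), E = (1, 0), A = (0, 1), B = (1, 2).
1. R is the midpoint of EG ⇒ R = (1/2, 0)
2. X lies on line BG with BX:XG = 1:5 ⇒ X = (5/6, 5/3)
3. U is where the line through X parallel to RA meets line RB ⇒ U = (8/9, 14/9)
U = R + t·(B−R) with t = 7/9, so RU:UB = t:(1−t) = 7/9:2/9

RU:UB = 7/2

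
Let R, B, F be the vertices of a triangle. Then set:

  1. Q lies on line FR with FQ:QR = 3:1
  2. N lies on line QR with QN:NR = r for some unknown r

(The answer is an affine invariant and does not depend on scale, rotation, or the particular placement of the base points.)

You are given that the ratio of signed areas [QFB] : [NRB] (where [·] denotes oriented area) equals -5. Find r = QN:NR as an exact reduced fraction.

r = 2/3

Choose coordinates R = (0, 0), B = (1, 0), F = (0, 1).
1. Q lies on line FR with FQ:QR = 3:1 ⇒ Q = (0, 1/4)
2. With QN:NR = r, write λ = r/(r+1) so N = Q + λ·(R−Q); N is affine-linear in λ
Every point depending on N is an affine combination of N and λ-independent points, so each such coordinate is linear in λ; the λ² term in each signed area is a multiple of (R−Q)×(R−Q) = 0, so 2·[QFB] and 2·[NRB] are each linear in λ. Evaluating at λ=0 and λ=1:
  2·[QFB] = -3/4,   2·[NRB] = -1/4·λ + 1/4
So [QFB]:[NRB] = (-3/4) / (-1/4·λ + 1/4). Setting this equal to -5:
  -3/4 = -5·(-1/4·λ + 1/4)  ⇒  λ = 2/5
Then r = λ/(1−λ) = (2/5)/(3/5) = 2/3. Check: with r = 2/3, N = (0, 3/20) and [QFB]:[NRB] = -5 as required.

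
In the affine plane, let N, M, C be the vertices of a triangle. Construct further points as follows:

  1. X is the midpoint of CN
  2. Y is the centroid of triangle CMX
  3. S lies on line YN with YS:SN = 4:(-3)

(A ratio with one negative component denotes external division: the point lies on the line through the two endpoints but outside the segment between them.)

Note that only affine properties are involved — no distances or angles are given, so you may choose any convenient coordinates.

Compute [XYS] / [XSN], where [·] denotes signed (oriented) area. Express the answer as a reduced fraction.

Assign N = (0, 0), M = (1, 0), C = (0, 1) — the answer is frame-independent, so this choice is without loss of generality.
1. X is the midpoint of CN ⇒ X = (0, 1/2)
2. Y is the centroid of triangle CMX ⇒ Y = (1/3, 1/2)
3. S lies on line YN with YS:SN = 4:(-3) ⇒ S = (-1, -3/2)
2·[XYS] = -2/3, 2·[XSN] = 1/2
[XYS]:[XSN] = -2/3:1/2 = -4/3

[XYS]:[XSN] = -4/3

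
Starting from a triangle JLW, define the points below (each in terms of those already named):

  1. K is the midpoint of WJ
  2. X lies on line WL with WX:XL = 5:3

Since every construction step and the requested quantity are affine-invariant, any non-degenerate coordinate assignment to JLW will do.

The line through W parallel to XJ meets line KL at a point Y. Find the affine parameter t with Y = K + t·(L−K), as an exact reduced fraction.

t = -5/11

Set J = (0, 0), L = (1, 0), W = (0, 1); any affine frame gives the same invariant.
1. K is the midpoint of WJ ⇒ K = (0, 1/2)
2. X lies on line WL with WX:XL = 5:3 ⇒ X = (5/8, 3/8)
through W parallel to XJ: direction (-5/8, -3/8); meets KL at Y = (-5/11, 8/11)
Y = K + t·(L−K) with t = -5/11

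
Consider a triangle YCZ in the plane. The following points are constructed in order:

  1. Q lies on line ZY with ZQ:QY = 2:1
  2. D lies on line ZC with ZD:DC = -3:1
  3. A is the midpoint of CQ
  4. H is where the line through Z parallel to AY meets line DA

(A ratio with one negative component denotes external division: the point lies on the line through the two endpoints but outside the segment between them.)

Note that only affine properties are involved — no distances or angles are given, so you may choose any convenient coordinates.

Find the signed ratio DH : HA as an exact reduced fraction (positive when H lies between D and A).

DH:HA = -2

Set Y = (0, 0), C = (1, 0), Z = (0, 1); any affine frame gives the same invariant.
1. Q lies on line ZY with ZQ:QY = 2:1 ⇒ Q = (0, 1/3)
2. D lies on line ZC with ZD:DC = -3:1 ⇒ D = (3/2, -1/2)
3. A is the midpoint of CQ ⇒ A = (1/2, 1/6)
4. H is where the line through Z parallel to AY meets line DA ⇒ H = (-1/2, 5/6)
H = D + t·(A−D) with t = 2, so DH:HA = t:(1−t) = 2:-1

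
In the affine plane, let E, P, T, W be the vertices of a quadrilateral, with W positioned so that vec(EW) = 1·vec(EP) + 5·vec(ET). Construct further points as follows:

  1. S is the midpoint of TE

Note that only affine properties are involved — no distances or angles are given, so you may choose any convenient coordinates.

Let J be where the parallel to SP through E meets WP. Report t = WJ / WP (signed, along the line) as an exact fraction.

Choose coordinates E = (0, 0), P = (1, 0), T = (0, 1), W = (1, 5).
1. S is the midpoint of TE ⇒ S = (0, 1/2)
through E parallel to SP: direction (1, -1/2); meets WP at J = (1, -1/2)
J = W + t·(P−W) with t = 11/10

t = 11/10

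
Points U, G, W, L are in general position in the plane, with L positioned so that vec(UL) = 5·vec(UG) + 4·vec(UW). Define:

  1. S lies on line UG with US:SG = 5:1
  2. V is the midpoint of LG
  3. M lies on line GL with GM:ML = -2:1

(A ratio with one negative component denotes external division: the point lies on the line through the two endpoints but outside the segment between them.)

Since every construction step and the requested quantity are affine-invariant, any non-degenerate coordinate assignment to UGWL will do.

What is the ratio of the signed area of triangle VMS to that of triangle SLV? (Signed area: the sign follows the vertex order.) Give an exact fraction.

Assign U = (0, 0), G = (1, 0), W = (0, 1), L = (5, 4) — the answer is frame-independent, so this choice is without loss of generality.
1. S lies on line UG with US:SG = 5:1 ⇒ S = (5/6, 0)
2. V is the midpoint of LG ⇒ V = (3, 2)
3. M lies on line GL with GM:ML = -2:1 ⇒ M = (9, 8)
2·[VMS] = 1, 2·[SLV] = -1/3
[VMS]:[SLV] = 1:-1/3 = -3

[VMS]:[SLV] = -3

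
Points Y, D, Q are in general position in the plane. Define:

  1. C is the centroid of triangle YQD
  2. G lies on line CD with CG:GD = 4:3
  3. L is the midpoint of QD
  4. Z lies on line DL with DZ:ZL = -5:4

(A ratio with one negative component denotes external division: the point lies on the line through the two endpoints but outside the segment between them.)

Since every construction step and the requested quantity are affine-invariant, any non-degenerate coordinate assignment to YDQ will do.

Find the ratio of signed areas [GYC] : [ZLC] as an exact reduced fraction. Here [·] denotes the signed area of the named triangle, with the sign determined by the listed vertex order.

[GYC]:[ZLC] = 2/7

Work in coordinates with Y = (0, 0), D = (1, 0), Q = (0, 1).
1. C is the centroid of triangle YQD ⇒ C = (1/3, 1/3)
2. G lies on line CD with CG:GD = 4:3 ⇒ G = (5/7, 1/7)
3. L is the midpoint of QD ⇒ L = (1/2, 1/2)
4. Z lies on line DL with DZ:ZL = -5:4 ⇒ Z = (-3/2, 5/2)
2·[GYC] = -4/21, 2·[ZLC] = -2/3
[GYC]:[ZLC] = -4/21:-2/3 = 2/7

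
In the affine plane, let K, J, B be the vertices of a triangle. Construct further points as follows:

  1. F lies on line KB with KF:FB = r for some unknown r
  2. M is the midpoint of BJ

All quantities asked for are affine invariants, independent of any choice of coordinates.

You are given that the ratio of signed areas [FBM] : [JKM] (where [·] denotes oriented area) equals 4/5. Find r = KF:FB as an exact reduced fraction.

r = 1/4

Set K = (0, 0), J = (1, 0), B = (0, 1); any affine frame gives the same invariant.
1. With KF:FB = r, write λ = r/(r+1) so F = K + λ·(B−K); F is affine-linear in λ
2. M is the midpoint of BJ ⇒ M = (1/2, 1/2)
Every point depending on F is an affine combination of F and λ-independent points, so each such coordinate is linear in λ; the λ² term in each signed area is a multiple of (B−K)×(B−K) = 0, so 2·[FBM] and 2·[JKM] are each linear in λ. Evaluating at λ=0 and λ=1:
  2·[FBM] = 1/2·λ − 1/2,   2·[JKM] = -1/2
So [FBM]:[JKM] = (1/2·λ − 1/2) / (-1/2). Setting this equal to 4/5:
  1/2·λ − 1/2 = 4/5·(-1/2)  ⇒  λ = 1/5
Then r = λ/(1−λ) = (1/5)/(4/5) = 1/4. Check: with r = 1/4, F = (0, 1/5) and [FBM]:[JKM] = 4/5 as required.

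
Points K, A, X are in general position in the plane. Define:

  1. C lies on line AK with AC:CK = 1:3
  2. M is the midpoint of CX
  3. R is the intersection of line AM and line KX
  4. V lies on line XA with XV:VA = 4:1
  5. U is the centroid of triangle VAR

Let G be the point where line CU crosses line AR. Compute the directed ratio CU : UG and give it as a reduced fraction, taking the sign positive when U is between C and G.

Set K = (0, 0), A = (1, 0), X = (0, 1); any affine frame gives the same invariant.
1. C lies on line AK with AC:CK = 1:3 ⇒ C = (3/4, 0)
2. M is the midpoint of CX ⇒ M = (3/8, 1/2)
3. R is the intersection of line AM and line KX ⇒ R = (0, 4/5)
4. V lies on line XA with XV:VA = 4:1 ⇒ V = (4/5, 1/5)
5. U is the centroid of triangle VAR ⇒ U = (3/5, 1/3)
line CU meets AR at G = (39/64, 5/16)
U = C + t·(G−C) with t = 16/15, so CU:UG = 16/15:-1/15

CU:UG = -16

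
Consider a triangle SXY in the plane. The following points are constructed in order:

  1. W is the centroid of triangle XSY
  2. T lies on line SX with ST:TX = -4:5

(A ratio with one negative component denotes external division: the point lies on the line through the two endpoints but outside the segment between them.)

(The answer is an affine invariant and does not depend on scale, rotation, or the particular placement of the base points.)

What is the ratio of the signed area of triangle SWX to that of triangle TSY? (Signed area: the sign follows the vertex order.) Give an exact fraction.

[SWX]:[TSY] = -1/12

Assign S = (0, 0), X = (1, 0), Y = (0, 1) — the answer is frame-independent, so this choice is without loss of generality.
1. W is the centroid of triangle XSY ⇒ W = (1/3, 1/3)
2. T lies on line SX with ST:TX = -4:5 ⇒ T = (-4, 0)
2·[SWX] = -1/3, 2·[TSY] = 4
[SWX]:[TSY] = -1/3:4 = -1/12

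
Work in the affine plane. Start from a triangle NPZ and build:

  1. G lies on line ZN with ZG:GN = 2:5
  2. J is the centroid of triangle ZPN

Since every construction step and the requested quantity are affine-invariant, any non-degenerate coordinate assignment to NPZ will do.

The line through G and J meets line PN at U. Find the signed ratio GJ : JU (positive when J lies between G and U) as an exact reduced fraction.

Assign N = (0, 0), P = (1, 0), Z = (0, 1) — the answer is frame-independent, so this choice is without loss of generality.
1. G lies on line ZN with ZG:GN = 2:5 ⇒ G = (0, 5/7)
2. J is the centroid of triangle ZPN ⇒ J = (1/3, 1/3)
line GJ meets PN at U = (5/8, 0)
J = G + t·(U−G) with t = 8/15, so GJ:JU = 8/15:7/15

GJ:JU = 8/7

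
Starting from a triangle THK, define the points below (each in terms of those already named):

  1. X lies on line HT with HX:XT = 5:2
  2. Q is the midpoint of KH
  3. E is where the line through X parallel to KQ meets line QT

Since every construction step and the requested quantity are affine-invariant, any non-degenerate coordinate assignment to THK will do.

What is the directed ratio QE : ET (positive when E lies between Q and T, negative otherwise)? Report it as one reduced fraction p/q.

QE:ET = 5/2

Assign T = (0, 0), H = (1, 0), K = (0, 1) — the answer is frame-independent, so this choice is without loss of generality.
1. X lies on line HT with HX:XT = 5:2 ⇒ X = (2/7, 0)
2. Q is the midpoint of KH ⇒ Q = (1/2, 1/2)
3. E is where the line through X parallel to KQ meets line QT ⇒ E = (1/7, 1/7)
E = Q + t·(T−Q) with t = 5/7, so QE:ET = t:(1−t) = 5/7:2/7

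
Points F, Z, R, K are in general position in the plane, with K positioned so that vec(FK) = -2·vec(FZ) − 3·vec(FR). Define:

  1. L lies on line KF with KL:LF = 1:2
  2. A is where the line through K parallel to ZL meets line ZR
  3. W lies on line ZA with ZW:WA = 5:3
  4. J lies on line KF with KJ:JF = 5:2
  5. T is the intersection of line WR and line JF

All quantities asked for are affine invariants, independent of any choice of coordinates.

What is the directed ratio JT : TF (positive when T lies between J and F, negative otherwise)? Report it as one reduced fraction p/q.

Set F = (0, 0), Z = (1, 0), R = (0, 1), K = (-2, -3); any affine frame gives the same invariant.
1. L lies on line KF with KL:LF = 1:2 ⇒ L = (-4/3, -2)
2. A is where the line through K parallel to ZL meets line ZR ⇒ A = (16/13, -3/13)
3. W lies on line ZA with ZW:WA = 5:3 ⇒ W = (119/104, -15/104)
4. J lies on line KF with KJ:JF = 5:2 ⇒ J = (-4/7, -6/7)
5. T is the intersection of line WR and line JF ⇒ T = (2/5, 3/5)
T = J + t·(F−J) with t = 17/10, so JT:TF = t:(1−t) = 17/10:-7/10

JT:TF = -17/7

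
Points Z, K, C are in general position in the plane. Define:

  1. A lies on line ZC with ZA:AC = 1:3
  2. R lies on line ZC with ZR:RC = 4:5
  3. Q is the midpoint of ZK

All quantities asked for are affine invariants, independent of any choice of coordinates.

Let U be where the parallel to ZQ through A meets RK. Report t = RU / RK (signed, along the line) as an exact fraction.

Work in coordinates with Z = (0, 0), K = (1, 0), C = (0, 1).
1. A lies on line ZC with ZA:AC = 1:3 ⇒ A = (0, 1/4)
2. R lies on line ZC with ZR:RC = 4:5 ⇒ R = (0, 4/9)
3. Q is the midpoint of ZK ⇒ Q = (1/2, 0)
through A parallel to ZQ: direction (1/2, 0); meets RK at U = (7/16, 1/4)
U = R + t·(K−R) with t = 7/16

t = 7/16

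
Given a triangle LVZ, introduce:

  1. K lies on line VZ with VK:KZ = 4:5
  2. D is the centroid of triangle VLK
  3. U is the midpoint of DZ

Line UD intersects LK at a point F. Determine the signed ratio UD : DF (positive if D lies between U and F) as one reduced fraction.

Assign L = (0, 0), V = (1, 0), Z = (0, 1) — the answer is frame-independent, so this choice is without loss of generality.
1. K lies on line VZ with VK:KZ = 4:5 ⇒ K = (5/9, 4/9)
2. D is the centroid of triangle VLK ⇒ D = (14/27, 4/27)
3. U is the midpoint of DZ ⇒ U = (7/27, 31/54)
line UD meets LK at F = (70/171, 56/171)
D = U + t·(F−U) with t = 19/11, so UD:DF = 19/11:-8/11

UD:DF = -19/8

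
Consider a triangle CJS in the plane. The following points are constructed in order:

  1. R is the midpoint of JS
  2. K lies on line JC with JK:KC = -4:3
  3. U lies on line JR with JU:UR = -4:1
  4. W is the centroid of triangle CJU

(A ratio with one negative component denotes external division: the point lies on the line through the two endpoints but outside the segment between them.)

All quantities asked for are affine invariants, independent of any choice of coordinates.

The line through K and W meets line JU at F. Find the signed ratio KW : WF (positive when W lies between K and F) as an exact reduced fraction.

KW:WF = 11

Choose coordinates C = (0, 0), J = (1, 0), S = (0, 1).
1. R is the midpoint of JS ⇒ R = (1/2, 1/2)
2. K lies on line JC with JK:KC = -4:3 ⇒ K = (-3, 0)
3. U lies on line JR with JU:UR = -4:1 ⇒ U = (1/3, 2/3)
4. W is the centroid of triangle CJU ⇒ W = (4/9, 2/9)
line KW meets JU at F = (25/33, 8/33)
W = K + t·(F−K) with t = 11/12, so KW:WF = 11/12:1/12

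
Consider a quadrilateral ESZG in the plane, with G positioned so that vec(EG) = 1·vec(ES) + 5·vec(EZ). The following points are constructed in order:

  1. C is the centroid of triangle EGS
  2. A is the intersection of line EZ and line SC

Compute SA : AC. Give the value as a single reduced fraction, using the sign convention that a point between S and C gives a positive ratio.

Assign E = (0, 0), S = (1, 0), Z = (0, 1), G = (1, 5) — the answer is frame-independent, so this choice is without loss of generality.
1. C is the centroid of triangle EGS ⇒ C = (2/3, 5/3)
2. A is the intersection of line EZ and line SC ⇒ A = (0, 5)
A = S + t·(C−S) with t = 3, so SA:AC = t:(1−t) = 3:-2

SA:AC = -3/2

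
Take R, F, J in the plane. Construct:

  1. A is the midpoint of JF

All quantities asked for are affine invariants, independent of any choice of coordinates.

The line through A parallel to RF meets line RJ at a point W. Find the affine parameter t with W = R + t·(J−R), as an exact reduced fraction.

Choose coordinates R = (0, 0), F = (1, 0), J = (0, 1).
1. A is the midpoint of JF ⇒ A = (1/2, 1/2)
through A parallel to RF: direction (1, 0); meets RJ at W = (0, 1/2)
W = R + t·(J−R) with t = 1/2

t = 1/2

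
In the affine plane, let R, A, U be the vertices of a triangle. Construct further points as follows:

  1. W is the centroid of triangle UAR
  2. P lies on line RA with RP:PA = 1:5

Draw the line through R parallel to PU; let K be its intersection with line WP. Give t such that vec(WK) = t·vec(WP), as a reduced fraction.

t = 7/4

Choose coordinates R = (0, 0), A = (1, 0), U = (0, 1).
1. W is the centroid of triangle UAR ⇒ W = (1/3, 1/3)
2. P lies on line RA with RP:PA = 1:5 ⇒ P = (1/6, 0)
through R parallel to PU: direction (-1/6, 1); meets WP at K = (1/24, -1/4)
K = W + t·(P−W) with t = 7/4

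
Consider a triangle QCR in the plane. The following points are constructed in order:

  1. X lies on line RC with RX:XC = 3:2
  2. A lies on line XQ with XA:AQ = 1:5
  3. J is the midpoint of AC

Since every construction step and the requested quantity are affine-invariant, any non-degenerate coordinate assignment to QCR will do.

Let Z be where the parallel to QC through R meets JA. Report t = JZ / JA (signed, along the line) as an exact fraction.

t = 5

Work in coordinates with Q = (0, 0), C = (1, 0), R = (0, 1).
1. X lies on line RC with RX:XC = 3:2 ⇒ X = (3/5, 2/5)
2. A lies on line XQ with XA:AQ = 1:5 ⇒ A = (1/2, 1/3)
3. J is the midpoint of AC ⇒ J = (3/4, 1/6)
through R parallel to QC: direction (1, 0); meets JA at Z = (-1/2, 1)
Z = J + t·(A−J) with t = 5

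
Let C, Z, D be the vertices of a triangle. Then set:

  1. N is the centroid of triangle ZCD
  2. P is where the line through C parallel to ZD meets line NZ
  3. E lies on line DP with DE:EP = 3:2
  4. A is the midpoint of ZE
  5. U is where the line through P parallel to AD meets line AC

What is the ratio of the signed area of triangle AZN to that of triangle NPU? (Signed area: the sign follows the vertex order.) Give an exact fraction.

Assign C = (0, 0), Z = (1, 0), D = (0, 1) — the answer is frame-independent, so this choice is without loss of generality.
1. N is the centroid of triangle ZCD ⇒ N = (1/3, 1/3)
2. P is where the line through C parallel to ZD meets line NZ ⇒ P = (-1, 1)
3. E lies on line DP with DE:EP = 3:2 ⇒ E = (-3/5, 1)
4. A is the midpoint of ZE ⇒ A = (1/5, 1/2)
5. U is where the line through P parallel to AD meets line AC ⇒ U = (-3/10, -3/4)
2·[AZN] = -1/15, 2·[NPU] = 28/15
[AZN]:[NPU] = -1/15:28/15 = -1/28

[AZN]:[NPU] = -1/28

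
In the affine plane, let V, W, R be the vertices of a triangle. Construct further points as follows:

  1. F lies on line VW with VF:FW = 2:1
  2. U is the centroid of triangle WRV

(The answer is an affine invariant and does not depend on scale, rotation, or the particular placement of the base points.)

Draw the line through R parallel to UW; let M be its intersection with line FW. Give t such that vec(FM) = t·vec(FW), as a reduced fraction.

Choose coordinates V = (0, 0), W = (1, 0), R = (0, 1).
1. F lies on line VW with VF:FW = 2:1 ⇒ F = (2/3, 0)
2. U is the centroid of triangle WRV ⇒ U = (1/3, 1/3)
through R parallel to UW: direction (2/3, -1/3); meets FW at M = (2, 0)
M = F + t·(W−F) with t = 4

t = 4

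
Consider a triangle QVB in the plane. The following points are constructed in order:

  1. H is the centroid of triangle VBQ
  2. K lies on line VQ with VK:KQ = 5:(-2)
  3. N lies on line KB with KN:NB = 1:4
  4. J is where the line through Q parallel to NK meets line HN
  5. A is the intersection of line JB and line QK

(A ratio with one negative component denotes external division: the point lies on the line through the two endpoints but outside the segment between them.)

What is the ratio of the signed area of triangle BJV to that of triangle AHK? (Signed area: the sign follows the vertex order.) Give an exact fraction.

Choose coordinates Q = (0, 0), V = (1, 0), B = (0, 1).
1. H is the centroid of triangle VBQ ⇒ H = (1/3, 1/3)
2. K lies on line VQ with VK:KQ = 5:(-2) ⇒ K = (-2/3, 0)
3. N lies on line KB with KN:NB = 1:4 ⇒ N = (-8/15, 1/5)
4. J is where the line through Q parallel to NK meets line HN ⇒ J = (22/105, 11/35)
5. A is the intersection of line JB and line QK ⇒ A = (11/36, 0)
2·[BJV] = 10/21, 2·[AHK] = 35/108
[BJV]:[AHK] = 10/21:35/108 = 72/49

[BJV]:[AHK] = 72/49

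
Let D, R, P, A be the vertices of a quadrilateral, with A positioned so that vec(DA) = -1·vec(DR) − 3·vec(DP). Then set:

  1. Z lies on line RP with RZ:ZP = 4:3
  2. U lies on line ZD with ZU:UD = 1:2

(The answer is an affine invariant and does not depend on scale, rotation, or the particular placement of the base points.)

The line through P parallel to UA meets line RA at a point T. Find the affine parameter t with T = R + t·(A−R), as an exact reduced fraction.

t = 98/61

Set D = (0, 0), R = (1, 0), P = (0, 1), A = (-1, -3); any affine frame gives the same invariant.
1. Z lies on line RP with RZ:ZP = 4:3 ⇒ Z = (3/7, 4/7)
2. U lies on line ZD with ZU:UD = 1:2 ⇒ U = (2/7, 8/21)
through P parallel to UA: direction (-9/7, -71/21); meets RA at T = (-135/61, -294/61)
T = R + t·(A−R) with t = 98/61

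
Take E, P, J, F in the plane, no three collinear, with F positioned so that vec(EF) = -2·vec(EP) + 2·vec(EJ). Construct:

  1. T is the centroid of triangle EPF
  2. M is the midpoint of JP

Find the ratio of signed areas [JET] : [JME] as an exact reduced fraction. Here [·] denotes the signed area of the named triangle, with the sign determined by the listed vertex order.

[JET]:[JME] = 2/3

Work in coordinates with E = (0, 0), P = (1, 0), J = (0, 1), F = (-2, 2).
1. T is the centroid of triangle EPF ⇒ T = (-1/3, 2/3)
2. M is the midpoint of JP ⇒ M = (1/2, 1/2)
2·[JET] = -1/3, 2·[JME] = -1/2
[JET]:[JME] = -1/3:-1/2 = 2/3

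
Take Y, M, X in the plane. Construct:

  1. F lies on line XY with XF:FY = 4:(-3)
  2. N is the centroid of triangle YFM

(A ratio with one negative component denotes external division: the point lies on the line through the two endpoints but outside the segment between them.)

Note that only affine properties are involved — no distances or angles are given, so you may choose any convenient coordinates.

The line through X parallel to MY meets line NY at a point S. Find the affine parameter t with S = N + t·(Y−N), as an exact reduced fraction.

t = 2

Assign Y = (0, 0), M = (1, 0), X = (0, 1) — the answer is frame-independent, so this choice is without loss of generality.
1. F lies on line XY with XF:FY = 4:(-3) ⇒ F = (0, -3)
2. N is the centroid of triangle YFM ⇒ N = (1/3, -1)
through X parallel to MY: direction (-1, 0); meets NY at S = (-1/3, 1)
S = N + t·(Y−N) with t = 2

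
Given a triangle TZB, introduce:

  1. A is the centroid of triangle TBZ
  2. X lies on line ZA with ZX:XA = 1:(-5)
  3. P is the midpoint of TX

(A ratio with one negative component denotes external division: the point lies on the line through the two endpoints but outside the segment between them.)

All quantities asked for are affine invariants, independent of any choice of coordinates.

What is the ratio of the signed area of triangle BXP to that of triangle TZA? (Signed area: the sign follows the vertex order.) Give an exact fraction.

[BXP]:[TZA] = -7/4

Set T = (0, 0), Z = (1, 0), B = (0, 1); any affine frame gives the same invariant.
1. A is the centroid of triangle TBZ ⇒ A = (1/3, 1/3)
2. X lies on line ZA with ZX:XA = 1:(-5) ⇒ X = (7/6, -1/12)
3. P is the midpoint of TX ⇒ P = (7/12, -1/24)
2·[BXP] = -7/12, 2·[TZA] = 1/3
[BXP]:[TZA] = -7/12:1/3 = -7/4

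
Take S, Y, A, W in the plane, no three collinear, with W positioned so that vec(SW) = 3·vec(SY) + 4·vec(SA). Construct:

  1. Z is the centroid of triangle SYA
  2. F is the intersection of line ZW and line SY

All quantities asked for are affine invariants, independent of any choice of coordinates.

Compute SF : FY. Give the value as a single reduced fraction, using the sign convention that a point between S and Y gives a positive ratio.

Set S = (0, 0), Y = (1, 0), A = (0, 1), W = (3, 4); any affine frame gives the same invariant.
1. Z is the centroid of triangle SYA ⇒ Z = (1/3, 1/3)
2. F is the intersection of line ZW and line SY ⇒ F = (1/11, 0)
F = S + t·(Y−S) with t = 1/11, so SF:FY = t:(1−t) = 1/11:10/11

SF:FY = 1/10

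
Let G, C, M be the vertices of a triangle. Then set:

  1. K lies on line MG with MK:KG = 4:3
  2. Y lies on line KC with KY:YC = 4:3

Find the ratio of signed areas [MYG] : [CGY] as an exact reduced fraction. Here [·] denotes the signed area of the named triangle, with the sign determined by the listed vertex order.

[MYG]:[CGY] = 28/9

Work in coordinates with G = (0, 0), C = (1, 0), M = (0, 1).
1. K lies on line MG with MK:KG = 4:3 ⇒ K = (0, 3/7)
2. Y lies on line KC with KY:YC = 4:3 ⇒ Y = (4/7, 9/49)
2·[MYG] = -4/7, 2·[CGY] = -9/49
[MYG]:[CGY] = -4/7:-9/49 = 28/9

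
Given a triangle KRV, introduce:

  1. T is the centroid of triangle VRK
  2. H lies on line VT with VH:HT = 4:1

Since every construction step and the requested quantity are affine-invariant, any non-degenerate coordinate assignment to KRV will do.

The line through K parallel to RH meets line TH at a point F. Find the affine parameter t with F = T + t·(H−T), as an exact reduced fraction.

t = -6

Assign K = (0, 0), R = (1, 0), V = (0, 1) — the answer is frame-independent, so this choice is without loss of generality.
1. T is the centroid of triangle VRK ⇒ T = (1/3, 1/3)
2. H lies on line VT with VH:HT = 4:1 ⇒ H = (4/15, 7/15)
through K parallel to RH: direction (-11/15, 7/15); meets TH at F = (11/15, -7/15)
F = T + t·(H−T) with t = -6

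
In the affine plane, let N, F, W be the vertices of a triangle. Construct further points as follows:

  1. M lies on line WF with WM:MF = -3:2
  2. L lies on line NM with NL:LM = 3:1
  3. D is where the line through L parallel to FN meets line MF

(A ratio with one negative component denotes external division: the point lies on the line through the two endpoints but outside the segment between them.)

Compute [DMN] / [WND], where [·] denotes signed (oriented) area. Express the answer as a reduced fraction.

Assign N = (0, 0), F = (1, 0), W = (0, 1) — the answer is frame-independent, so this choice is without loss of generality.
1. M lies on line WF with WM:MF = -3:2 ⇒ M = (3, -2)
2. L lies on line NM with NL:LM = 3:1 ⇒ L = (9/4, -3/2)
3. D is where the line through L parallel to FN meets line MF ⇒ D = (5/2, -3/2)
2·[DMN] = -1/2, 2·[WND] = 5/2
[DMN]:[WND] = -1/2:5/2 = -1/5

[DMN]:[WND] = -1/5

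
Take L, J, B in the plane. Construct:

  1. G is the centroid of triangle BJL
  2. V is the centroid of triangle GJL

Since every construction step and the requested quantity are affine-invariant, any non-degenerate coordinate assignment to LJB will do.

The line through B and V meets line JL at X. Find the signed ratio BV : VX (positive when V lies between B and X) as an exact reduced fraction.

Work in coordinates with L = (0, 0), J = (1, 0), B = (0, 1).
1. G is the centroid of triangle BJL ⇒ G = (1/3, 1/3)
2. V is the centroid of triangle GJL ⇒ V = (4/9, 1/9)
line BV meets JL at X = (1/2, 0)
V = B + t·(X−B) with t = 8/9, so BV:VX = 8/9:1/9

BV:VX = 8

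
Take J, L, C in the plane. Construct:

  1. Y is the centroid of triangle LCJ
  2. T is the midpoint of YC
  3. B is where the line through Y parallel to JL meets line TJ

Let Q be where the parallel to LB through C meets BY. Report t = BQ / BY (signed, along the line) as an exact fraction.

t = 7

Choose coordinates J = (0, 0), L = (1, 0), C = (0, 1).
1. Y is the centroid of triangle LCJ ⇒ Y = (1/3, 1/3)
2. T is the midpoint of YC ⇒ T = (1/6, 2/3)
3. B is where the line through Y parallel to JL meets line TJ ⇒ B = (1/12, 1/3)
through C parallel to LB: direction (-11/12, 1/3); meets BY at Q = (11/6, 1/3)
Q = B + t·(Y−B) with t = 7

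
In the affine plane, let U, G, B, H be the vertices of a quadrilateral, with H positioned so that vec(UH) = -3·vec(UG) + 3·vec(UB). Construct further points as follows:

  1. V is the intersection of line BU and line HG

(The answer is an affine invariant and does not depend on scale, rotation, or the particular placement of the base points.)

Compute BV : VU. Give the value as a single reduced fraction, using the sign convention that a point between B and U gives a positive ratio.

Choose coordinates U = (0, 0), G = (1, 0), B = (0, 1), H = (-3, 3).
1. V is the intersection of line BU and line HG ⇒ V = (0, 3/4)
V = B + t·(U−B) with t = 1/4, so BV:VU = t:(1−t) = 1/4:3/4

BV:VU = 1/3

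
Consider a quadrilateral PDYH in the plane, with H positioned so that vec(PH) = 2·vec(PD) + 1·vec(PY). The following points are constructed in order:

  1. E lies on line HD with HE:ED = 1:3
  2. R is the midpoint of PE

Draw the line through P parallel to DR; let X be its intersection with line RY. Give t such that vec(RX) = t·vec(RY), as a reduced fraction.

Set P = (0, 0), D = (1, 0), Y = (0, 1), H = (2, 1); any affine frame gives the same invariant.
1. E lies on line HD with HE:ED = 1:3 ⇒ E = (7/4, 3/4)
2. R is the midpoint of PE ⇒ R = (7/8, 3/8)
through P parallel to DR: direction (-1/8, 3/8); meets RY at X = (-7/16, 21/16)
X = R + t·(Y−R) with t = 3/2

t = 3/2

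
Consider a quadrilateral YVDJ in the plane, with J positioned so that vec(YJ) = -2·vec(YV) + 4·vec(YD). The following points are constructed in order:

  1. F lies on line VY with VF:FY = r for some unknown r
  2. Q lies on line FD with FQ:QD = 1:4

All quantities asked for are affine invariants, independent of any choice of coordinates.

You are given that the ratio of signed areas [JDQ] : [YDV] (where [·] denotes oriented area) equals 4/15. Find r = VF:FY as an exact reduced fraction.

Work in coordinates with Y = (0, 0), V = (1, 0), D = (0, 1), J = (-2, 4).
1. With VF:FY = r, write λ = r/(r+1) so F = V + λ·(Y−V); F is affine-linear in λ
2. Q lies on line FD with FQ:QD = 1:4 ⇒ Q is an affine combination of earlier points and hence also affine-linear in λ
Every point depending on F is an affine combination of F and λ-independent points, so each such coordinate is linear in λ; the λ² term in each signed area is a multiple of (Y−V)×(Y−V) = 0, so 2·[JDQ] and 2·[YDV] are each linear in λ. Evaluating at λ=0 and λ=1:
  2·[JDQ] = -12/5·λ + 4/5,   2·[YDV] = -1
So [JDQ]:[YDV] = (-12/5·λ + 4/5) / (-1). Setting this equal to 4/15:
  -12/5·λ + 4/5 = 4/15·(-1)  ⇒  λ = 4/9
Then r = λ/(1−λ) = (4/9)/(5/9) = 4/5. Check: with r = 4/5, F = (5/9, 0) and [JDQ]:[YDV] = 4/15 as required.

r = 4/5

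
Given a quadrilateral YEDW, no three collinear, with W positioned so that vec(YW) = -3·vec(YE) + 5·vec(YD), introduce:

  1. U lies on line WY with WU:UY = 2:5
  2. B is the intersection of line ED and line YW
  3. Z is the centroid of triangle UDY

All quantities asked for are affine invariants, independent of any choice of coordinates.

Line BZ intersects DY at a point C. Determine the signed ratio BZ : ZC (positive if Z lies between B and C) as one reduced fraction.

Work in coordinates with Y = (0, 0), E = (1, 0), D = (0, 1), W = (-3, 5).
1. U lies on line WY with WU:UY = 2:5 ⇒ U = (-15/7, 25/7)
2. B is the intersection of line ED and line YW ⇒ B = (-3/2, 5/2)
3. Z is the centroid of triangle UDY ⇒ Z = (-5/7, 32/21)
line BZ meets DY at C = (0, 7/11)
Z = B + t·(C−B) with t = 11/21, so BZ:ZC = 11/21:10/21

BZ:ZC = 11/10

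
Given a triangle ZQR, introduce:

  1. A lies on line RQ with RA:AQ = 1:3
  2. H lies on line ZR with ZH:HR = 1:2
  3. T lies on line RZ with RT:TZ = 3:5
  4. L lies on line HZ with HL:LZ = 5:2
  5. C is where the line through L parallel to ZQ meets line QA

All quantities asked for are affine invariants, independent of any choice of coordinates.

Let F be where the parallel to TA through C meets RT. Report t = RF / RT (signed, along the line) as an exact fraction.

t = 76/21

Work in coordinates with Z = (0, 0), Q = (1, 0), R = (0, 1).
1. A lies on line RQ with RA:AQ = 1:3 ⇒ A = (1/4, 3/4)
2. H lies on line ZR with ZH:HR = 1:2 ⇒ H = (0, 1/3)
3. T lies on line RZ with RT:TZ = 3:5 ⇒ T = (0, 5/8)
4. L lies on line HZ with HL:LZ = 5:2 ⇒ L = (0, 2/21)
5. C is where the line through L parallel to ZQ meets line QA ⇒ C = (19/21, 2/21)
through C parallel to TA: direction (1/4, 1/8); meets RT at F = (0, -5/14)
F = R + t·(T−R) with t = 76/21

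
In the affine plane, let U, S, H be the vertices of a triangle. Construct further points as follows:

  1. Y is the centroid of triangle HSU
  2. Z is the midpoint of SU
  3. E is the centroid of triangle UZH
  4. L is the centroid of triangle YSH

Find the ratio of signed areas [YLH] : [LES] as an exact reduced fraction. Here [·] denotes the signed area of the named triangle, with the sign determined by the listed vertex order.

[YLH]:[LES] = 3/5

Assign U = (0, 0), S = (1, 0), H = (0, 1) — the answer is frame-independent, so this choice is without loss of generality.
1. Y is the centroid of triangle HSU ⇒ Y = (1/3, 1/3)
2. Z is the midpoint of SU ⇒ Z = (1/2, 0)
3. E is the centroid of triangle UZH ⇒ E = (1/6, 1/3)
4. L is the centroid of triangle YSH ⇒ L = (4/9, 4/9)
2·[YLH] = 1/9, 2·[LES] = 5/27
[YLH]:[LES] = 1/9:5/27 = 3/5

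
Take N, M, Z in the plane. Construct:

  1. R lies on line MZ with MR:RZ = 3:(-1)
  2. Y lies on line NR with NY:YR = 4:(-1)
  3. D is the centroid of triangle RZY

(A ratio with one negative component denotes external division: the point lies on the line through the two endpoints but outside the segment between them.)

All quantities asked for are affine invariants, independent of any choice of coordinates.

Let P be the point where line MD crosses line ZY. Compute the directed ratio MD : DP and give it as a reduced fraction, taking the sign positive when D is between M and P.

MD:DP = -7

Set N = (0, 0), M = (1, 0), Z = (0, 1); any affine frame gives the same invariant.
1. R lies on line MZ with MR:RZ = 3:(-1) ⇒ R = (-1/2, 3/2)
2. Y lies on line NR with NY:YR = 4:(-1) ⇒ Y = (-2/3, 2)
3. D is the centroid of triangle RZY ⇒ D = (-7/18, 3/2)
line MD meets ZY at P = (-4/21, 9/7)
D = M + t·(P−M) with t = 7/6, so MD:DP = 7/6:-1/6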